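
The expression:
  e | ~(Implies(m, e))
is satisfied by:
  {m: True, e: True}
  {m: True, e: False}
  {e: True, m: False}


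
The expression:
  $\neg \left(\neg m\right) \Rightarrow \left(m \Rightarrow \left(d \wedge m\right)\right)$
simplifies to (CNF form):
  $d \vee \neg m$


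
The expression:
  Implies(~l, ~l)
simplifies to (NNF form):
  True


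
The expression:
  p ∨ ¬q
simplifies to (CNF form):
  p ∨ ¬q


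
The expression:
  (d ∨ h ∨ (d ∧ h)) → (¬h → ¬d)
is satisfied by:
  {h: True, d: False}
  {d: False, h: False}
  {d: True, h: True}


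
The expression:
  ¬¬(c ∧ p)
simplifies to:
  c ∧ p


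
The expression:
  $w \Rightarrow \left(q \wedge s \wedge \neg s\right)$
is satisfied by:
  {w: False}


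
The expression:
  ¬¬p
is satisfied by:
  {p: True}


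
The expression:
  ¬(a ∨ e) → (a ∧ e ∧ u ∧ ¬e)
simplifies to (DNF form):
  a ∨ e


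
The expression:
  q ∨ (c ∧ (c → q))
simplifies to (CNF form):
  q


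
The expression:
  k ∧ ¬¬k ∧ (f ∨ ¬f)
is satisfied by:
  {k: True}


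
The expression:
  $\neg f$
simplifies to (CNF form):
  $\neg f$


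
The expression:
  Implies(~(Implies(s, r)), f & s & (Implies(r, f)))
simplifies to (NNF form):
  f | r | ~s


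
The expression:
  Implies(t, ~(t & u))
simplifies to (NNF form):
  ~t | ~u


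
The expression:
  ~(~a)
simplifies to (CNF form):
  a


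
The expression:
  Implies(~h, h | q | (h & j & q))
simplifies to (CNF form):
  h | q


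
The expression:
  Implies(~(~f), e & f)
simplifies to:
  e | ~f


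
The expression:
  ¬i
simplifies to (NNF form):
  ¬i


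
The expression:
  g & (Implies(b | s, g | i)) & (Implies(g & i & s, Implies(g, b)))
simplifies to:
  g & (b | ~i | ~s)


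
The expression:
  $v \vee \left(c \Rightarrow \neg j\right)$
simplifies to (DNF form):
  $v \vee \neg c \vee \neg j$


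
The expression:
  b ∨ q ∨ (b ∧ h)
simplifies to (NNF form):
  b ∨ q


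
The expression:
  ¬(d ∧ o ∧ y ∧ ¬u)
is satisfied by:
  {u: True, o: False, d: False, y: False}
  {y: False, o: False, u: False, d: False}
  {y: True, u: True, o: False, d: False}
  {y: True, o: False, u: False, d: False}
  {d: True, u: True, y: False, o: False}
  {d: True, y: False, o: False, u: False}
  {d: True, y: True, u: True, o: False}
  {d: True, y: True, o: False, u: False}
  {u: True, o: True, d: False, y: False}
  {o: True, d: False, u: False, y: False}
  {y: True, o: True, u: True, d: False}
  {y: True, o: True, d: False, u: False}
  {u: True, o: True, d: True, y: False}
  {o: True, d: True, y: False, u: False}
  {y: True, o: True, d: True, u: True}


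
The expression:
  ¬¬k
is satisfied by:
  {k: True}


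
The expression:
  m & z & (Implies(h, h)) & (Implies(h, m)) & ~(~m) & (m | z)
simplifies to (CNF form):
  m & z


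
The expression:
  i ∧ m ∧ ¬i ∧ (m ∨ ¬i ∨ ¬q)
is never true.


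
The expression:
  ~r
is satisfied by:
  {r: False}


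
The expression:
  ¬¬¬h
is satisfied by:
  {h: False}


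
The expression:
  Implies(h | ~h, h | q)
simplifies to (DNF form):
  h | q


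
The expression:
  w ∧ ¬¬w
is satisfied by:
  {w: True}


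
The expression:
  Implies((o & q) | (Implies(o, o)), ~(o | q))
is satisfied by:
  {q: False, o: False}


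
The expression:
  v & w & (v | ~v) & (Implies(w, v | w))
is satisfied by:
  {w: True, v: True}


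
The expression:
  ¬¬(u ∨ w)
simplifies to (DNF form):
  u ∨ w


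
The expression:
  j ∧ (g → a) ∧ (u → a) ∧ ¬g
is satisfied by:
  {j: True, a: True, g: False, u: False}
  {j: True, g: False, u: False, a: False}
  {j: True, a: True, u: True, g: False}


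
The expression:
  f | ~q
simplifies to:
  f | ~q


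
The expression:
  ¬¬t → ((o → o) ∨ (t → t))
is always true.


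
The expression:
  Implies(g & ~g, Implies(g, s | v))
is always true.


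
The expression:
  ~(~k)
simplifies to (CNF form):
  k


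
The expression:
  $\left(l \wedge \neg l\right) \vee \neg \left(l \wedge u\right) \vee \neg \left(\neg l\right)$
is always true.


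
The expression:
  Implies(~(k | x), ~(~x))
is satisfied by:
  {x: True, k: True}
  {x: True, k: False}
  {k: True, x: False}


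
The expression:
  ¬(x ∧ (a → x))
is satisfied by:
  {x: False}


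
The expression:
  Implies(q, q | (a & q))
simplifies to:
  True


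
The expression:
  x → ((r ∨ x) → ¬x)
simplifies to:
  ¬x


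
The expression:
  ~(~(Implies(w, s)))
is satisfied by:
  {s: True, w: False}
  {w: False, s: False}
  {w: True, s: True}


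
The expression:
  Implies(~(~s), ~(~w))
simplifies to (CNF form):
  w | ~s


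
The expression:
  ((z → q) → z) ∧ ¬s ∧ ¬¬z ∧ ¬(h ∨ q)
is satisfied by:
  {z: True, q: False, h: False, s: False}


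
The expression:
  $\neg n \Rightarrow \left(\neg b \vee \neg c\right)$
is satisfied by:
  {n: True, c: False, b: False}
  {c: False, b: False, n: False}
  {n: True, b: True, c: False}
  {b: True, c: False, n: False}
  {n: True, c: True, b: False}
  {c: True, n: False, b: False}
  {n: True, b: True, c: True}


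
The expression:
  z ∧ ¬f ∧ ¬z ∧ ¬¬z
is never true.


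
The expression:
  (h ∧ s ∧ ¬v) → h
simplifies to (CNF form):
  True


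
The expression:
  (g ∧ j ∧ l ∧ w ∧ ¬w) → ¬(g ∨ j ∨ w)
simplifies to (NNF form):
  True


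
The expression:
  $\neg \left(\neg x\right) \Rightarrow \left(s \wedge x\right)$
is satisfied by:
  {s: True, x: False}
  {x: False, s: False}
  {x: True, s: True}


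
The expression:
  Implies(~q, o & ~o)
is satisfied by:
  {q: True}


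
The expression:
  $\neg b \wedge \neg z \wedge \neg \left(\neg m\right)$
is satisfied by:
  {m: True, z: False, b: False}


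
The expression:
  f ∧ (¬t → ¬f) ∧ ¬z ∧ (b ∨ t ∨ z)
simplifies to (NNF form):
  f ∧ t ∧ ¬z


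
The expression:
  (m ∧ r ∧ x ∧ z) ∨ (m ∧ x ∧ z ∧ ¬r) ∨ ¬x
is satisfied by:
  {z: True, m: True, x: False}
  {z: True, m: False, x: False}
  {m: True, z: False, x: False}
  {z: False, m: False, x: False}
  {x: True, z: True, m: True}


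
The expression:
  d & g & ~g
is never true.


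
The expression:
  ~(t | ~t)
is never true.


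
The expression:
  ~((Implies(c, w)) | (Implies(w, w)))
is never true.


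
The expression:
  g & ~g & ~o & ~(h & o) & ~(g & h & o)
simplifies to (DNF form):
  False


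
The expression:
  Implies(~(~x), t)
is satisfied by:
  {t: True, x: False}
  {x: False, t: False}
  {x: True, t: True}


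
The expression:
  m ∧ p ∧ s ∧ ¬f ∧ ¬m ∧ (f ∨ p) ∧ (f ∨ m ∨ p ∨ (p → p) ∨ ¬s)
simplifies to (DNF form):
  False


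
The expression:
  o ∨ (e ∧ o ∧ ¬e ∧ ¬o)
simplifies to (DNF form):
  o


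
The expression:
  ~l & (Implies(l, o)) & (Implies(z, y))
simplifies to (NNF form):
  ~l & (y | ~z)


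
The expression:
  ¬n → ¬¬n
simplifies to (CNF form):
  n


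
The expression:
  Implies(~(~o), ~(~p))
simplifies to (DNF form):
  p | ~o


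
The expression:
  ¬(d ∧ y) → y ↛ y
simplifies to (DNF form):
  d ∧ y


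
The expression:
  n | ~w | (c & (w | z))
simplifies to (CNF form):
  c | n | ~w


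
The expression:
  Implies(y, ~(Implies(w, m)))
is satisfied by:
  {w: True, y: False, m: False}
  {w: False, y: False, m: False}
  {m: True, w: True, y: False}
  {m: True, w: False, y: False}
  {y: True, w: True, m: False}


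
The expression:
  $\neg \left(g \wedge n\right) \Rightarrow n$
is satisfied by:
  {n: True}


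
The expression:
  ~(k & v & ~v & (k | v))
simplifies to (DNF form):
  True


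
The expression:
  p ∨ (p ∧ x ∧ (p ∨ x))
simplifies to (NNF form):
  p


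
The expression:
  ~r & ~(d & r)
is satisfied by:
  {r: False}


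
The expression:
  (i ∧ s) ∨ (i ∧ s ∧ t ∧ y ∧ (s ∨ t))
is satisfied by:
  {i: True, s: True}


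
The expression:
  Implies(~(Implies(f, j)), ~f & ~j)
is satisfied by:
  {j: True, f: False}
  {f: False, j: False}
  {f: True, j: True}


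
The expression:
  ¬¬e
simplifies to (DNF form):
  e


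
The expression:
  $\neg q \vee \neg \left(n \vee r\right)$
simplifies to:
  $\left(\neg n \wedge \neg r\right) \vee \neg q$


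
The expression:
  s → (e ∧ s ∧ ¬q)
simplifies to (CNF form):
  (e ∨ ¬s) ∧ (¬q ∨ ¬s)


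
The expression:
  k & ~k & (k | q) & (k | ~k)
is never true.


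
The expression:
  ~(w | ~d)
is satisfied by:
  {d: True, w: False}


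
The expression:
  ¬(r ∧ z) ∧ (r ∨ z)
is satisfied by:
  {r: True, z: False}
  {z: True, r: False}


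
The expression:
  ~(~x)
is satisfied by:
  {x: True}


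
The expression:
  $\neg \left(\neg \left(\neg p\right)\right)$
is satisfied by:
  {p: False}


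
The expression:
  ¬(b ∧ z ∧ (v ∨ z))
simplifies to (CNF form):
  ¬b ∨ ¬z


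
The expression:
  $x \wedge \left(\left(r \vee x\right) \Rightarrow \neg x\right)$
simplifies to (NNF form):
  $\text{False}$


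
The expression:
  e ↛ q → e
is always true.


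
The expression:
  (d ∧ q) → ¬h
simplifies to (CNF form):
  ¬d ∨ ¬h ∨ ¬q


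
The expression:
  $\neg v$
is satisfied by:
  {v: False}


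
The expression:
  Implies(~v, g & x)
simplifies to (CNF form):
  (g | v) & (v | x)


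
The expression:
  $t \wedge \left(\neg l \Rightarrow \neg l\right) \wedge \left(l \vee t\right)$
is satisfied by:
  {t: True}


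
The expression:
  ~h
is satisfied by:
  {h: False}


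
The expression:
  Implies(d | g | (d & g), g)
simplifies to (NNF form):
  g | ~d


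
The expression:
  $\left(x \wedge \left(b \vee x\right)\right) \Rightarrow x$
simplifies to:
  $\text{True}$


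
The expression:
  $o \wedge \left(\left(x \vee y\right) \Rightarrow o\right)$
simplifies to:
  $o$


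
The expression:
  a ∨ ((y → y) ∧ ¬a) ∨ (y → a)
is always true.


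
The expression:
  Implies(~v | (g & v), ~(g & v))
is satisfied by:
  {g: False, v: False}
  {v: True, g: False}
  {g: True, v: False}


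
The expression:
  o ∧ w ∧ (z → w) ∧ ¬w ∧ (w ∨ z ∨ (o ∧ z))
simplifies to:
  False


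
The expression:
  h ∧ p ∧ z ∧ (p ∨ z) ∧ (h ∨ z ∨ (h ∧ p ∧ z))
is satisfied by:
  {h: True, z: True, p: True}


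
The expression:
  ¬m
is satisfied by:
  {m: False}


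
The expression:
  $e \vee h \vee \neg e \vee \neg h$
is always true.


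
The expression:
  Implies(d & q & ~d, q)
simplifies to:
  True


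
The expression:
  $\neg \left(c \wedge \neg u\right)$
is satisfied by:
  {u: True, c: False}
  {c: False, u: False}
  {c: True, u: True}


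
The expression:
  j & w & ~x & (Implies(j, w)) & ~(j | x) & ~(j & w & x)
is never true.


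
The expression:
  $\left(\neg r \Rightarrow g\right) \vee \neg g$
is always true.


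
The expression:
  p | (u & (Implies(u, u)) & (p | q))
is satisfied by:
  {u: True, p: True, q: True}
  {u: True, p: True, q: False}
  {p: True, q: True, u: False}
  {p: True, q: False, u: False}
  {u: True, q: True, p: False}


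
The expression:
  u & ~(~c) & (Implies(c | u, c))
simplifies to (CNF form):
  c & u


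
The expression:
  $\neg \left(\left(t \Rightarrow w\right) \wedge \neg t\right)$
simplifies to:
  $t$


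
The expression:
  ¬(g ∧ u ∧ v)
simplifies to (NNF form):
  ¬g ∨ ¬u ∨ ¬v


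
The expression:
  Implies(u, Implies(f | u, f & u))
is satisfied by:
  {f: True, u: False}
  {u: False, f: False}
  {u: True, f: True}


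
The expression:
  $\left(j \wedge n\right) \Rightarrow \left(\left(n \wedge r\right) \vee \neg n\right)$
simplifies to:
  $r \vee \neg j \vee \neg n$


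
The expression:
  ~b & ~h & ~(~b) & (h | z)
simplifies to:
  False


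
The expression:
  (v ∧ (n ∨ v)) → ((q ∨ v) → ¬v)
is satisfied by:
  {v: False}


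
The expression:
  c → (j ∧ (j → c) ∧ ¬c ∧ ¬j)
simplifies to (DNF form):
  ¬c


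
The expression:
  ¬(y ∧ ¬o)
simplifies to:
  o ∨ ¬y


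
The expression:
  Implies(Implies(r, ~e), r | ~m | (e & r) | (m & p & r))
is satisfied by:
  {r: True, m: False}
  {m: False, r: False}
  {m: True, r: True}


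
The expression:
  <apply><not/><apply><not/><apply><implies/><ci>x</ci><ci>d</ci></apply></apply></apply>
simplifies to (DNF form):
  <apply><or/><ci>d</ci><apply><not/><ci>x</ci></apply></apply>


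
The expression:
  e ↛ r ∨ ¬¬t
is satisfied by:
  {t: True, e: True, r: False}
  {t: True, e: False, r: False}
  {r: True, t: True, e: True}
  {r: True, t: True, e: False}
  {e: True, r: False, t: False}


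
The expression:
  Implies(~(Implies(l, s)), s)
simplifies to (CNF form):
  s | ~l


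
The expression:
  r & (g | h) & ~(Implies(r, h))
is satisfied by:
  {r: True, g: True, h: False}


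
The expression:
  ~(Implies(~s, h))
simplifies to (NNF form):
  ~h & ~s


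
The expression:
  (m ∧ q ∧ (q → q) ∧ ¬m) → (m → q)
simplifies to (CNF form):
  True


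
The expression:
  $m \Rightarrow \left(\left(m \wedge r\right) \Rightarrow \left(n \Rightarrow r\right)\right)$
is always true.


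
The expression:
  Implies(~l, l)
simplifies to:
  l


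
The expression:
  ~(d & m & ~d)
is always true.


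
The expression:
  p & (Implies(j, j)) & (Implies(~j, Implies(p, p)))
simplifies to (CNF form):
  p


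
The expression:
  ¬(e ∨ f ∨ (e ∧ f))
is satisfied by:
  {e: False, f: False}


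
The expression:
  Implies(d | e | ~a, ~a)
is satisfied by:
  {d: False, a: False, e: False}
  {e: True, d: False, a: False}
  {d: True, e: False, a: False}
  {e: True, d: True, a: False}
  {a: True, e: False, d: False}


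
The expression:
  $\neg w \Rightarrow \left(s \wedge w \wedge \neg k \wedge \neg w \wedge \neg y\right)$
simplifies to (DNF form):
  $w$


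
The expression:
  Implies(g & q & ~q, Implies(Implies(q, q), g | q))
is always true.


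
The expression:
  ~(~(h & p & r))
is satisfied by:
  {r: True, p: True, h: True}


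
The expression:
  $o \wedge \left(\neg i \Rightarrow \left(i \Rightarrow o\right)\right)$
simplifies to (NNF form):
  $o$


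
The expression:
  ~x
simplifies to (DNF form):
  ~x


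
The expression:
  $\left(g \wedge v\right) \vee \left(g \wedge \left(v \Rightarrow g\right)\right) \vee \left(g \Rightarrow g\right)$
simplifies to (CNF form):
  $\text{True}$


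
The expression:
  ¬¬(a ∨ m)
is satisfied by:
  {a: True, m: True}
  {a: True, m: False}
  {m: True, a: False}


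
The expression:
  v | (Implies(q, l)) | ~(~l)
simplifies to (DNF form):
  l | v | ~q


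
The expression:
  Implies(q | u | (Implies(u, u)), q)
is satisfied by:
  {q: True}


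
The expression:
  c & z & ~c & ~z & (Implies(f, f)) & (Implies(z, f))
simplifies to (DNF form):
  False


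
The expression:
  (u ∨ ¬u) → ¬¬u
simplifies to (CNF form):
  u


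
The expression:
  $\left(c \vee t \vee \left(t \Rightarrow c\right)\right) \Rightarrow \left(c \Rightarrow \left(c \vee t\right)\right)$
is always true.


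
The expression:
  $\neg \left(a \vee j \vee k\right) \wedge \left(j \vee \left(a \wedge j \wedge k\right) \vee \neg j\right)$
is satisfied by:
  {j: False, k: False, a: False}


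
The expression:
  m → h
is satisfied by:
  {h: True, m: False}
  {m: False, h: False}
  {m: True, h: True}


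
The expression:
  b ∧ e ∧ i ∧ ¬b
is never true.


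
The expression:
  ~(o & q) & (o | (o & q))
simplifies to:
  o & ~q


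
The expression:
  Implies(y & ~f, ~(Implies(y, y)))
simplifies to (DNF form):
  f | ~y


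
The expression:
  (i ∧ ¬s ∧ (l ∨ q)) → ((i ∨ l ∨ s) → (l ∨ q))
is always true.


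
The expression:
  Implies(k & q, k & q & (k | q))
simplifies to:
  True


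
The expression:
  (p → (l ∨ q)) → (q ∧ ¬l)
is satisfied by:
  {q: True, p: True, l: False}
  {q: True, l: False, p: False}
  {p: True, l: False, q: False}


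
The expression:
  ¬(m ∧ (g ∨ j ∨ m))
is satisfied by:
  {m: False}


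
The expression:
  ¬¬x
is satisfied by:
  {x: True}


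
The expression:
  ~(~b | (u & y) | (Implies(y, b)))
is never true.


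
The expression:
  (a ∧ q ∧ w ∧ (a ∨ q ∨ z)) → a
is always true.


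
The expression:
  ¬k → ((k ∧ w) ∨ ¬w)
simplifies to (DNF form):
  k ∨ ¬w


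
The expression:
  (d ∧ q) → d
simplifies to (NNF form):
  True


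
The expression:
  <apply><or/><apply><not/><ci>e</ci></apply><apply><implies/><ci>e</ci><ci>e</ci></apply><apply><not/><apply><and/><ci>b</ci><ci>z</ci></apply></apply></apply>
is always true.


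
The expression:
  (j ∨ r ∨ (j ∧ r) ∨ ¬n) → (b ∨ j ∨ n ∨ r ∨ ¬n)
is always true.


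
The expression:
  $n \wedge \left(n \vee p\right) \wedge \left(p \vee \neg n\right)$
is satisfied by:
  {p: True, n: True}


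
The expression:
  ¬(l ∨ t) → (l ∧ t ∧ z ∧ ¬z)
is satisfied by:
  {t: True, l: True}
  {t: True, l: False}
  {l: True, t: False}


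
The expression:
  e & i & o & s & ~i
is never true.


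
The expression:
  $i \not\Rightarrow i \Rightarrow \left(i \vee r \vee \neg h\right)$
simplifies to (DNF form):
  $\text{True}$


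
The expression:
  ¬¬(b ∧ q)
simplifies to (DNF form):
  b ∧ q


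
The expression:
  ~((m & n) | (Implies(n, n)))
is never true.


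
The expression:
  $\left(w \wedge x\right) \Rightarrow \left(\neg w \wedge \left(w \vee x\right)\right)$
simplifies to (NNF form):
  $\neg w \vee \neg x$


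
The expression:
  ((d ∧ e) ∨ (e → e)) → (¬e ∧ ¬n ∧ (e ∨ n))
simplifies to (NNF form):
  False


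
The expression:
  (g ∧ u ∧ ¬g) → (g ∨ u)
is always true.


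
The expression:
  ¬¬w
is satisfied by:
  {w: True}


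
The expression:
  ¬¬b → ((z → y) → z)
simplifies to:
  z ∨ ¬b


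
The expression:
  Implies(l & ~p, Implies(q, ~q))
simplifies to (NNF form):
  p | ~l | ~q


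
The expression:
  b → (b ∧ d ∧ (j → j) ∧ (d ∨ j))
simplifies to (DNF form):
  d ∨ ¬b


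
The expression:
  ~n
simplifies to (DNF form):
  ~n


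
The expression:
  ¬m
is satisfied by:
  {m: False}


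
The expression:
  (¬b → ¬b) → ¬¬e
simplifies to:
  e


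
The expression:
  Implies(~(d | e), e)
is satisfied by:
  {d: True, e: True}
  {d: True, e: False}
  {e: True, d: False}


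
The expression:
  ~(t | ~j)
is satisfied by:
  {j: True, t: False}


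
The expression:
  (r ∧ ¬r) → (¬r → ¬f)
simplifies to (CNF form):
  True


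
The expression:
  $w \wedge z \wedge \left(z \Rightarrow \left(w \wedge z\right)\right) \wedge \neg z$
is never true.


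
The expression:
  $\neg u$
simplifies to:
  $\neg u$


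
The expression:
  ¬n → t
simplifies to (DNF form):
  n ∨ t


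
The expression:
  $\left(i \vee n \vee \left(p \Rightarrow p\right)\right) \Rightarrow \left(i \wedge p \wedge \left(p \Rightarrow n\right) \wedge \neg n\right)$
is never true.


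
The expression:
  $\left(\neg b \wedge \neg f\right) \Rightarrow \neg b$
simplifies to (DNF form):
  $\text{True}$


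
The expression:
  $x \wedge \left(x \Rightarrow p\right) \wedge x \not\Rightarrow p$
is never true.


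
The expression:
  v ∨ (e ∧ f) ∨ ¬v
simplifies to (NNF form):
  True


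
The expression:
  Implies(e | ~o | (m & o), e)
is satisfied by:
  {e: True, o: True, m: False}
  {e: True, o: False, m: False}
  {e: True, m: True, o: True}
  {e: True, m: True, o: False}
  {o: True, m: False, e: False}


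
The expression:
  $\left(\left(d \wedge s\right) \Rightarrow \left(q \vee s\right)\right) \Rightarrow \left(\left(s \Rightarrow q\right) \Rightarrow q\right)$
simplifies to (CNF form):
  $q \vee s$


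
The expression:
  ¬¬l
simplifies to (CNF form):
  l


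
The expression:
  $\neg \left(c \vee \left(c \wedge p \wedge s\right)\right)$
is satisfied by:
  {c: False}


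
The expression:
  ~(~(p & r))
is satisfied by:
  {r: True, p: True}


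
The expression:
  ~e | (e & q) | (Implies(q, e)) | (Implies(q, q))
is always true.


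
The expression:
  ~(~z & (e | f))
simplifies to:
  z | (~e & ~f)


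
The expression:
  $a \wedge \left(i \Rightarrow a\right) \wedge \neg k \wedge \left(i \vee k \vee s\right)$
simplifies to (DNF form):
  $\left(a \wedge i \wedge \neg k\right) \vee \left(a \wedge s \wedge \neg k\right)$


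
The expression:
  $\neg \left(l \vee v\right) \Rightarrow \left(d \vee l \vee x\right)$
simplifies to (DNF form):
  $d \vee l \vee v \vee x$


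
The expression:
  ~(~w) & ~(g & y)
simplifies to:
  w & (~g | ~y)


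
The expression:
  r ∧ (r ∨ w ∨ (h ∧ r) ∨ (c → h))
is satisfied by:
  {r: True}


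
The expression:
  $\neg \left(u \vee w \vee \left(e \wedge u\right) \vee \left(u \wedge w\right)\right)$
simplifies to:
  $\neg u \wedge \neg w$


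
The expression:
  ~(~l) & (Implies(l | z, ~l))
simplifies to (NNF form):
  False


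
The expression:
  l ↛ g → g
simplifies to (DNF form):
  g ∨ ¬l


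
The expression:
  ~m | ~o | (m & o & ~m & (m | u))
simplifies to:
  ~m | ~o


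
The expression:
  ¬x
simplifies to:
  ¬x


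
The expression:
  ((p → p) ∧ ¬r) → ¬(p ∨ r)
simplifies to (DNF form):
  r ∨ ¬p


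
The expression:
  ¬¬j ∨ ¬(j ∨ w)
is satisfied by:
  {j: True, w: False}
  {w: False, j: False}
  {w: True, j: True}


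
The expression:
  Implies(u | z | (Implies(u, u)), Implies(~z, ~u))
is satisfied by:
  {z: True, u: False}
  {u: False, z: False}
  {u: True, z: True}


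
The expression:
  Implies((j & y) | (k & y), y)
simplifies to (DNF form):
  True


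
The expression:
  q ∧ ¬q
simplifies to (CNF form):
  False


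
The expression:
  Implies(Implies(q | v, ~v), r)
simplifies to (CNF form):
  r | v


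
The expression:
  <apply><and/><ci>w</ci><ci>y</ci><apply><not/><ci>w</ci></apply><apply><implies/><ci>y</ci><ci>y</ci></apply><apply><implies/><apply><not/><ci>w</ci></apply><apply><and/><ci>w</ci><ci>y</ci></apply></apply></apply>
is never true.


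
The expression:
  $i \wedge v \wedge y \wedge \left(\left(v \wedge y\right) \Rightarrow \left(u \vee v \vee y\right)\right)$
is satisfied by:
  {i: True, y: True, v: True}


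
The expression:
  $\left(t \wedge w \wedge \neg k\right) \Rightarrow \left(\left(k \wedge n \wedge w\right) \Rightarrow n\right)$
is always true.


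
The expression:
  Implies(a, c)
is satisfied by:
  {c: True, a: False}
  {a: False, c: False}
  {a: True, c: True}


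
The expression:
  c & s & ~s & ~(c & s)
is never true.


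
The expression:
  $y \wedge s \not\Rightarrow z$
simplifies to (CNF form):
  $s \wedge y \wedge \neg z$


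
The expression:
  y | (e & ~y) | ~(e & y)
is always true.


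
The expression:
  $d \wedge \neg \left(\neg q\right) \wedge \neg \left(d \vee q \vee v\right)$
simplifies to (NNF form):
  $\text{False}$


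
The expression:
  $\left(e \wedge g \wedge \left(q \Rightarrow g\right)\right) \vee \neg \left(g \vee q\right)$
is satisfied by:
  {e: True, q: False, g: False}
  {q: False, g: False, e: False}
  {g: True, e: True, q: False}
  {g: True, q: True, e: True}


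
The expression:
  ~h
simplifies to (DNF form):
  ~h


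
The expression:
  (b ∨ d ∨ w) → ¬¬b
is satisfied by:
  {b: True, w: False, d: False}
  {b: True, d: True, w: False}
  {b: True, w: True, d: False}
  {b: True, d: True, w: True}
  {d: False, w: False, b: False}


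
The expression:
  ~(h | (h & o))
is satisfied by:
  {h: False}


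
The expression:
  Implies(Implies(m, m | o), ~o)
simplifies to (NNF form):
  ~o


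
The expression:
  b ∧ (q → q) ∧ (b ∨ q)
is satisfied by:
  {b: True}


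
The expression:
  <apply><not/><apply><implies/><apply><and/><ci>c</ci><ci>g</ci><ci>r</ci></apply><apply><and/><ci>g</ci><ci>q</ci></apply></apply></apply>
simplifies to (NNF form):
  <apply><and/><ci>c</ci><ci>g</ci><ci>r</ci><apply><not/><ci>q</ci></apply></apply>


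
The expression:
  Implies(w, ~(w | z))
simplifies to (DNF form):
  ~w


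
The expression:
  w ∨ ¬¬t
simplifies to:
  t ∨ w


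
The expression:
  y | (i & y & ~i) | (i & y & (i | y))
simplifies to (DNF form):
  y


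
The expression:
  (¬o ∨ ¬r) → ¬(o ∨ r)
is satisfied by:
  {o: False, r: False}
  {r: True, o: True}


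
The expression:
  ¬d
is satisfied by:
  {d: False}


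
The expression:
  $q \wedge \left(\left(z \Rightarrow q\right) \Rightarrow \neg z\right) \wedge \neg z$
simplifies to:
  $q \wedge \neg z$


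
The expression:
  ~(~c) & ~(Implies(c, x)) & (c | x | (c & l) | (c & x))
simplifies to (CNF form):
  c & ~x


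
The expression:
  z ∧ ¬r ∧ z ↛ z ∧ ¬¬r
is never true.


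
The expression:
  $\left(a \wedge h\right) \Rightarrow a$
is always true.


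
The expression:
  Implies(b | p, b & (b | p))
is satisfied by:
  {b: True, p: False}
  {p: False, b: False}
  {p: True, b: True}


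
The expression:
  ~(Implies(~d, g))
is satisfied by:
  {g: False, d: False}


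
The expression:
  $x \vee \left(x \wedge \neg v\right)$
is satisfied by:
  {x: True}


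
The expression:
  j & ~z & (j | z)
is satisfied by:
  {j: True, z: False}


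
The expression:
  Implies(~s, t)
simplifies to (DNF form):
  s | t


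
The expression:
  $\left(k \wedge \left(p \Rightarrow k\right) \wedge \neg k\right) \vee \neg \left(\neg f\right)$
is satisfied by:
  {f: True}


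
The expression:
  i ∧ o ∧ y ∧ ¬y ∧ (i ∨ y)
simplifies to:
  False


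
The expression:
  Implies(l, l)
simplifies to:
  True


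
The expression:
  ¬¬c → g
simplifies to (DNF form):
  g ∨ ¬c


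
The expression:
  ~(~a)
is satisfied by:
  {a: True}


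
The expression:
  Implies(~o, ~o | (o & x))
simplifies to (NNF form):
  True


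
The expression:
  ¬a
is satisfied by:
  {a: False}


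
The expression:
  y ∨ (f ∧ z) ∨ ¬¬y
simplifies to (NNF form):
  y ∨ (f ∧ z)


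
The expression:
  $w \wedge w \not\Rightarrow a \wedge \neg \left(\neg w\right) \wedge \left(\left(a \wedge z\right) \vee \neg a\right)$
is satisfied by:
  {w: True, a: False}


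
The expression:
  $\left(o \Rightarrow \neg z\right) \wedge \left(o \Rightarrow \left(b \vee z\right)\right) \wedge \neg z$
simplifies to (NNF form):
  $\neg z \wedge \left(b \vee \neg o\right)$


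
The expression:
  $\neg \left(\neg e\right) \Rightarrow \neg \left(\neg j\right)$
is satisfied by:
  {j: True, e: False}
  {e: False, j: False}
  {e: True, j: True}


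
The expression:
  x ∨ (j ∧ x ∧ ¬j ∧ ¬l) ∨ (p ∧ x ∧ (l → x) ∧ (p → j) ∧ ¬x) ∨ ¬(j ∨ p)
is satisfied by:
  {x: True, p: False, j: False}
  {j: True, x: True, p: False}
  {x: True, p: True, j: False}
  {j: True, x: True, p: True}
  {j: False, p: False, x: False}


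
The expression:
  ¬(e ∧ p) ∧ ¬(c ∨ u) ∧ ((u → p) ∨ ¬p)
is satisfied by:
  {u: False, p: False, c: False, e: False}
  {e: True, u: False, p: False, c: False}
  {p: True, e: False, u: False, c: False}


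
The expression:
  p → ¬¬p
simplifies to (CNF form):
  True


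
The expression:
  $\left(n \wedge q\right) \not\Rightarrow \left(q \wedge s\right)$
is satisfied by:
  {q: True, n: True, s: False}


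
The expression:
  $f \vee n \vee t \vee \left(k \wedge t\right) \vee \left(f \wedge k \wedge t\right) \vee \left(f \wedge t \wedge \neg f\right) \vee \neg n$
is always true.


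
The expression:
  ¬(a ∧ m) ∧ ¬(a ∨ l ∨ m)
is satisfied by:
  {m: False, l: False, a: False}


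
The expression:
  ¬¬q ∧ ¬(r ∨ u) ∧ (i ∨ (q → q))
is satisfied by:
  {q: True, u: False, r: False}


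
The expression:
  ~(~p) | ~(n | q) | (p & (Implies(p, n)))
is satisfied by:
  {p: True, q: False, n: False}
  {n: True, p: True, q: False}
  {p: True, q: True, n: False}
  {n: True, p: True, q: True}
  {n: False, q: False, p: False}


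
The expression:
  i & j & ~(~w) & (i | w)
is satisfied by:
  {i: True, j: True, w: True}


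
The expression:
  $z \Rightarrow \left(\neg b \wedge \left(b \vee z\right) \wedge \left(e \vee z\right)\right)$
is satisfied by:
  {z: False, b: False}
  {b: True, z: False}
  {z: True, b: False}


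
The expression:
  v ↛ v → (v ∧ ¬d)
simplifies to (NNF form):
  True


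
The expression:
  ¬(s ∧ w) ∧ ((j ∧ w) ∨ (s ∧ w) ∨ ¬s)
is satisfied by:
  {s: False}


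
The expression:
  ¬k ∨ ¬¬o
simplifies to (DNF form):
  o ∨ ¬k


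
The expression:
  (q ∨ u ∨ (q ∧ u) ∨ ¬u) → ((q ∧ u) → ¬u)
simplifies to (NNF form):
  ¬q ∨ ¬u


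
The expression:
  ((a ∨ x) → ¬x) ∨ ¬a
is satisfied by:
  {x: False, a: False}
  {a: True, x: False}
  {x: True, a: False}


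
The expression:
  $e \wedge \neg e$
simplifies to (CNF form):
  $\text{False}$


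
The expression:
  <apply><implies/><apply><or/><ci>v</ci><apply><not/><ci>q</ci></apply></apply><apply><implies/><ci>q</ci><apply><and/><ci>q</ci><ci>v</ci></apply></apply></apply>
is always true.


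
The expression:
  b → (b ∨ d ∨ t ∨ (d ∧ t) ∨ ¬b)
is always true.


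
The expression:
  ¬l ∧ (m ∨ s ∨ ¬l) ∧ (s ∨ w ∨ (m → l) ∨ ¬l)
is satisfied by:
  {l: False}


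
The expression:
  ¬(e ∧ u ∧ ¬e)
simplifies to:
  True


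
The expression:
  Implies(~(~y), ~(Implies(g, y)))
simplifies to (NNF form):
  ~y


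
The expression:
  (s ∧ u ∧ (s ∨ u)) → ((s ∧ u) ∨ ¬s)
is always true.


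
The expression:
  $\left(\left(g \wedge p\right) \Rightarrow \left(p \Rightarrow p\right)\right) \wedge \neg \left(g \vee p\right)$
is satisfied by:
  {g: False, p: False}


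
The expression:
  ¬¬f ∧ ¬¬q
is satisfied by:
  {f: True, q: True}


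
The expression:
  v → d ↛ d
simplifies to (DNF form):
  ¬v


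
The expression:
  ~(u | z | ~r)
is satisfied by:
  {r: True, u: False, z: False}


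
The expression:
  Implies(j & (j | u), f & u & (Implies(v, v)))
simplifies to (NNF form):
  ~j | (f & u)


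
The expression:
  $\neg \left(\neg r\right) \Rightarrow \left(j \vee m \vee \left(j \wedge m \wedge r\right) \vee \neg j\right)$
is always true.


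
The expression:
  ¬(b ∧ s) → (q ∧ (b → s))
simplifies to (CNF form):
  (b ∨ q) ∧ (b ∨ ¬b) ∧ (q ∨ s) ∧ (s ∨ ¬b)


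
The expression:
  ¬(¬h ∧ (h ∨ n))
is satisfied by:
  {h: True, n: False}
  {n: False, h: False}
  {n: True, h: True}


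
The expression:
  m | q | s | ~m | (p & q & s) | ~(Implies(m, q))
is always true.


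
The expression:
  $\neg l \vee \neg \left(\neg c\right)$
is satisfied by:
  {c: True, l: False}
  {l: False, c: False}
  {l: True, c: True}


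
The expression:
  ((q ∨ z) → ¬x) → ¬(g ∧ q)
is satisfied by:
  {x: True, g: False, q: False}
  {g: False, q: False, x: False}
  {x: True, q: True, g: False}
  {q: True, g: False, x: False}
  {x: True, g: True, q: False}
  {g: True, x: False, q: False}
  {x: True, q: True, g: True}


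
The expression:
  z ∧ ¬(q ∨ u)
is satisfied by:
  {z: True, q: False, u: False}


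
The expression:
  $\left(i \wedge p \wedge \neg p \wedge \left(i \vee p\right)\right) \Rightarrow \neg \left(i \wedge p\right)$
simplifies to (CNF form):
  $\text{True}$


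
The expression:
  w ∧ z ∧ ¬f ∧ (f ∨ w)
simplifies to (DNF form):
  w ∧ z ∧ ¬f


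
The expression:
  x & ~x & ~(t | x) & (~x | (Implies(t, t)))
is never true.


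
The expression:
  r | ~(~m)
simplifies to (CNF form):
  m | r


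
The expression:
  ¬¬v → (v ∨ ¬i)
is always true.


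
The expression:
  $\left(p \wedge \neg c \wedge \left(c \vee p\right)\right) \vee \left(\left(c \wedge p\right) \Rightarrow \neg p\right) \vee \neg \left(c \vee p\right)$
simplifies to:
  $\neg c \vee \neg p$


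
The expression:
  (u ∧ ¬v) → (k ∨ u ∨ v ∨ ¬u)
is always true.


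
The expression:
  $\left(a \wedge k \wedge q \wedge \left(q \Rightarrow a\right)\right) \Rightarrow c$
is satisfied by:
  {c: True, k: False, q: False, a: False}
  {c: False, k: False, q: False, a: False}
  {c: True, a: True, k: False, q: False}
  {a: True, c: False, k: False, q: False}
  {c: True, q: True, a: False, k: False}
  {q: True, a: False, k: False, c: False}
  {c: True, a: True, q: True, k: False}
  {a: True, q: True, c: False, k: False}
  {c: True, k: True, a: False, q: False}
  {k: True, a: False, q: False, c: False}
  {c: True, a: True, k: True, q: False}
  {a: True, k: True, c: False, q: False}
  {c: True, q: True, k: True, a: False}
  {q: True, k: True, a: False, c: False}
  {c: True, a: True, q: True, k: True}


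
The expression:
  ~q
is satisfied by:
  {q: False}


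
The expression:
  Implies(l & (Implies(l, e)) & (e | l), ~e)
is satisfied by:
  {l: False, e: False}
  {e: True, l: False}
  {l: True, e: False}


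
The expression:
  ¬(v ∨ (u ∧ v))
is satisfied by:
  {v: False}


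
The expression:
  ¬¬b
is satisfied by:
  {b: True}


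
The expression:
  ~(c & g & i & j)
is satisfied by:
  {g: False, c: False, i: False, j: False}
  {j: True, g: False, c: False, i: False}
  {i: True, g: False, c: False, j: False}
  {j: True, i: True, g: False, c: False}
  {c: True, j: False, g: False, i: False}
  {j: True, c: True, g: False, i: False}
  {i: True, c: True, j: False, g: False}
  {j: True, i: True, c: True, g: False}
  {g: True, i: False, c: False, j: False}
  {j: True, g: True, i: False, c: False}
  {i: True, g: True, j: False, c: False}
  {j: True, i: True, g: True, c: False}
  {c: True, g: True, i: False, j: False}
  {j: True, c: True, g: True, i: False}
  {i: True, c: True, g: True, j: False}


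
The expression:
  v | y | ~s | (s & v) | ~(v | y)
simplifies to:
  True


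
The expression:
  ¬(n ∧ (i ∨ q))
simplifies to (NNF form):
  (¬i ∧ ¬q) ∨ ¬n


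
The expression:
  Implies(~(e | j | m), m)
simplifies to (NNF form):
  e | j | m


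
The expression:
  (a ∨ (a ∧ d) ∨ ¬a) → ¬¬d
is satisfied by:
  {d: True}


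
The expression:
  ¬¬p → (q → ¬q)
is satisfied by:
  {p: False, q: False}
  {q: True, p: False}
  {p: True, q: False}


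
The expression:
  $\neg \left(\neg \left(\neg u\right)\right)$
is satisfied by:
  {u: False}


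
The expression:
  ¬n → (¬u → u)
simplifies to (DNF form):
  n ∨ u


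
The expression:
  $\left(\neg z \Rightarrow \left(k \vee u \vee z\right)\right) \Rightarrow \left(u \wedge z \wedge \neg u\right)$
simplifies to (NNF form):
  $\neg k \wedge \neg u \wedge \neg z$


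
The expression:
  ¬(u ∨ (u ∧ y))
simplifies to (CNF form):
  ¬u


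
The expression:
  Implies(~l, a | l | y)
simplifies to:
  a | l | y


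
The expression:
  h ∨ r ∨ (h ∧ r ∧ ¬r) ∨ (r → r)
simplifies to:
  True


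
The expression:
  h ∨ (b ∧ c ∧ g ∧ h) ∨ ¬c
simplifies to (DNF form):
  h ∨ ¬c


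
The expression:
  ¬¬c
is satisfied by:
  {c: True}


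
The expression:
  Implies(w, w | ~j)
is always true.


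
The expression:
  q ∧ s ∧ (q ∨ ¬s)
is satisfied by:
  {s: True, q: True}


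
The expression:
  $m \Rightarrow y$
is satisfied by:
  {y: True, m: False}
  {m: False, y: False}
  {m: True, y: True}


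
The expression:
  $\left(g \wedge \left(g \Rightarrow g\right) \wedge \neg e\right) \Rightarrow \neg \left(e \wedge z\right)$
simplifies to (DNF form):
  $\text{True}$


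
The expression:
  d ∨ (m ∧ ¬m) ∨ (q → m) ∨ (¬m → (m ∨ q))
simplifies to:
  True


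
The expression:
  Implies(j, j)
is always true.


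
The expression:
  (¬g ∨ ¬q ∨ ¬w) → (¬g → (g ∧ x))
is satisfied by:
  {g: True}


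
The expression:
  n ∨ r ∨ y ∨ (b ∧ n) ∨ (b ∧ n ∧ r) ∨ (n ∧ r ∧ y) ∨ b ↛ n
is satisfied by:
  {r: True, n: True, y: True, b: True}
  {r: True, n: True, y: True, b: False}
  {r: True, n: True, b: True, y: False}
  {r: True, n: True, b: False, y: False}
  {r: True, y: True, b: True, n: False}
  {r: True, y: True, b: False, n: False}
  {r: True, y: False, b: True, n: False}
  {r: True, y: False, b: False, n: False}
  {n: True, y: True, b: True, r: False}
  {n: True, y: True, b: False, r: False}
  {n: True, b: True, y: False, r: False}
  {n: True, b: False, y: False, r: False}
  {y: True, b: True, n: False, r: False}
  {y: True, n: False, b: False, r: False}
  {b: True, n: False, y: False, r: False}


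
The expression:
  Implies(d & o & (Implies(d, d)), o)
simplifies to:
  True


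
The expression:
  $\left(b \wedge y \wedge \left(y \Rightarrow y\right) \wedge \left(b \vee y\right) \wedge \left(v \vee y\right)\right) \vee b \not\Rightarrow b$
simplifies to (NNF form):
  $b \wedge y$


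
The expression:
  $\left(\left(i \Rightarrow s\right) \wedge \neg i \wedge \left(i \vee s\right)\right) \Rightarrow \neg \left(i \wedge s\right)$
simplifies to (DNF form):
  $\text{True}$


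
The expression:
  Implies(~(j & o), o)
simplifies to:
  o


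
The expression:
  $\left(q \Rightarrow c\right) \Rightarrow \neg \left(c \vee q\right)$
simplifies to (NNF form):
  $\neg c$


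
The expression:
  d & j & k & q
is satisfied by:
  {j: True, d: True, q: True, k: True}


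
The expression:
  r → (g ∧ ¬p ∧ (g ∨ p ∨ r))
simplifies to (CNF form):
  (g ∨ ¬r) ∧ (¬p ∨ ¬r)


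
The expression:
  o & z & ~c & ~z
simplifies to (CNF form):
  False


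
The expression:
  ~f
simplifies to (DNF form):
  ~f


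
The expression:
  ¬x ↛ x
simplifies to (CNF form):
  True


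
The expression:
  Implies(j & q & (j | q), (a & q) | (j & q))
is always true.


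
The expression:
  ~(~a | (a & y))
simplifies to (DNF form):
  a & ~y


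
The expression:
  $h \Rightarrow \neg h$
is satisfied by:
  {h: False}


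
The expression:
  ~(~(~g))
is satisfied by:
  {g: False}


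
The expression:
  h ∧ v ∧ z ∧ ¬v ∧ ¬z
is never true.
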